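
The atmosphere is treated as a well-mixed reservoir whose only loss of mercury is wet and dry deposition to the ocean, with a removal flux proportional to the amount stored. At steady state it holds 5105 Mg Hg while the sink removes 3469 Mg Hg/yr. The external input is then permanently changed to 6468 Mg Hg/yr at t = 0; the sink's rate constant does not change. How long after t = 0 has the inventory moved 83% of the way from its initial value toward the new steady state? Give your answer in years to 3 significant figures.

τ = M₀/F₀ = 5105/3469 = 1.472 yr.
The remaining gap fraction is e^(−t/τ); 83% covered ⇒ e^(−t/τ) = 0.170.
t = −τ ln(0.170) = 1.472 × 1.772 = 2.608 yr.

2.61 yr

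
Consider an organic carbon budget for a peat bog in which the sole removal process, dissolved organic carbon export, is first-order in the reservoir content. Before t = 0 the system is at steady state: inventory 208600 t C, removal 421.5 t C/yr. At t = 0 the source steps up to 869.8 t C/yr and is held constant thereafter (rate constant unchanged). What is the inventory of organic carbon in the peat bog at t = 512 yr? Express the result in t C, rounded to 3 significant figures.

τ = M₀/F₀ = 208600/421.5 = 494.9 yr; rate constant k = 1/τ.
New steady state M_∞ = F₁/k = F₁·τ = 869.8 × 494.9 = 430460 t C.
M(t) = M_∞ + (M₀ − M_∞)·e^(−t/τ); t/τ = 512/494.9 = 1.035, so e^(−t/τ) = 0.3554.
M(t) = 430460 − 221900 × 0.3554 = 351620 t C.

352000 t C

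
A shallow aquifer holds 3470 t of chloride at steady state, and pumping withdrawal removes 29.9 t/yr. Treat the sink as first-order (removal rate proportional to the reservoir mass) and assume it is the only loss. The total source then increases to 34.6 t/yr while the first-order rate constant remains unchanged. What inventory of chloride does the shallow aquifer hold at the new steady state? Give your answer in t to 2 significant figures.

Rate constant k = F/M = 29.9 / 3470 = 0.008617 yr⁻¹.
At the new steady state, source = k·M_new ⇒ M_new = 34.6 / 0.008617 = 4015 t.
(Equivalently M_new = M × F_new/F_old = 3470 × 34.6/29.9.)

4000 t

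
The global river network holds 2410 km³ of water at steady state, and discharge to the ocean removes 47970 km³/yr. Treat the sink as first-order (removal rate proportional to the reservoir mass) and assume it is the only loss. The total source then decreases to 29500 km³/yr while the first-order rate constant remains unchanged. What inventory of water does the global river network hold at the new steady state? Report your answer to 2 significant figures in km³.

1500 km³

Rate constant k = F/M = 47970 / 2410 = 19.90 yr⁻¹.
At the new steady state, source = k·M_new ⇒ M_new = 29500 / 19.90 = 1482 km³.
(Equivalently M_new = M × F_new/F_old = 2410 × 29500/47970.)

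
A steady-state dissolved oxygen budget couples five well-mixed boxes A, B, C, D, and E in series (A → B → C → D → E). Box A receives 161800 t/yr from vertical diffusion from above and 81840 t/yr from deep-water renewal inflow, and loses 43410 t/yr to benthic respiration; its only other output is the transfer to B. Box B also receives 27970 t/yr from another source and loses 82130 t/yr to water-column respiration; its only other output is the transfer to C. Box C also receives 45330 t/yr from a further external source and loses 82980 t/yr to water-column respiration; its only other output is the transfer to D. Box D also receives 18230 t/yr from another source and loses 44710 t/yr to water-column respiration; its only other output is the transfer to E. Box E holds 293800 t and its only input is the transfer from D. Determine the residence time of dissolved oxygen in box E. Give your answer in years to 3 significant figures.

3.59 yr

Box A: F(A→B) = (161800 + 81840) − 43410 = 200230 t/yr.
Box B: F(B→C) = (200230 + 27970) − 82130 = 146070 t/yr.
Box C: F(C→D) = (146070 + 45330) − 82980 = 108420 t/yr.
Box D: F(D→E) = (108420 + 18230) − 44710 = 81940 t/yr.
Box E throughput = its input = 81940 t/yr; τ = 293800 / 81940 = 3.586 yr.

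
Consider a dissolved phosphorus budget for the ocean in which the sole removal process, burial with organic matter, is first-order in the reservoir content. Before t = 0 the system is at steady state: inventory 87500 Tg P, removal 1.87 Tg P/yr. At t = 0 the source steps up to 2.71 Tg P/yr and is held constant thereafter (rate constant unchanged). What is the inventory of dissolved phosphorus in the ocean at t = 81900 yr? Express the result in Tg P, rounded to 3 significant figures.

120000 Tg P

The sink rate constant is k = F₀/M₀ = 1.87/87500 = 2.137×10^-5 yr⁻¹.
Solving dM/dt = F₁ − kM with M(0) = M₀ gives M(t) = F₁/k + (M₀ − F₁/k)·e^(−kt).
F₁/k = 2.71/2.137×10^-5 = 126800 Tg P; kt = 2.137×10^-5 × 81900 = 1.750, e^(−kt) = 0.1737.
M(81900) = 126800 + (87500 − 126800) × 0.1737 = 126800 − 6828 = 119980 Tg P.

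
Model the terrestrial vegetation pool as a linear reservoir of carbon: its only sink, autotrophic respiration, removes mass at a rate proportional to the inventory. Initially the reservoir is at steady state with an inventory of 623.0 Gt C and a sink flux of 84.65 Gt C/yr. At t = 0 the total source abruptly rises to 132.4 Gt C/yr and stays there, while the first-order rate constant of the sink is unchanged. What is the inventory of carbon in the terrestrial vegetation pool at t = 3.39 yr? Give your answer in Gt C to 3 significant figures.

753 Gt C

τ = M₀/F₀ = 623.0/84.65 = 7.360 yr; rate constant k = 1/τ.
New steady state M_∞ = F₁/k = F₁·τ = 132.4 × 7.360 = 974.43 Gt C.
M(t) = M_∞ + (M₀ − M_∞)·e^(−t/τ); t/τ = 3.39/7.360 = 0.4606, so e^(−t/τ) = 0.6309.
M(t) = 974.43 − 351.4 × 0.6309 = 752.71 Gt C.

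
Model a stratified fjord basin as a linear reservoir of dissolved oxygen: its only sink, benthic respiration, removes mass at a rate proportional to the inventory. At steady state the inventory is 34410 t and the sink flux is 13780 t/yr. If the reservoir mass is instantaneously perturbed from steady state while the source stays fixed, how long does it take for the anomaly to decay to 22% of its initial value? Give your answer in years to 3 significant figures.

3.78 yr

For a linear reservoir the anomaly decays as exp(−t/τ) with τ = M/F = 34410/13780 = 2.497 yr.
exp(−t/τ) = 0.22 ⇒ t = −τ ln(0.22) = 2.497 × 1.514 = 3.781 yr.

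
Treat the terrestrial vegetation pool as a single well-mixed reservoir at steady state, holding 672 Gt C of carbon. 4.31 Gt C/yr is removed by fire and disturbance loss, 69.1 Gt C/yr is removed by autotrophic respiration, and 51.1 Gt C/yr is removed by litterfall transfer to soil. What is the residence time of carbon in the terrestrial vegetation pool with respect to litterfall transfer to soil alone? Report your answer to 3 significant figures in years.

Residence time with respect to a single sink: τ = M / F_sink.
τ = 672 / 51.1 = 13.15 yr.

13.2 yr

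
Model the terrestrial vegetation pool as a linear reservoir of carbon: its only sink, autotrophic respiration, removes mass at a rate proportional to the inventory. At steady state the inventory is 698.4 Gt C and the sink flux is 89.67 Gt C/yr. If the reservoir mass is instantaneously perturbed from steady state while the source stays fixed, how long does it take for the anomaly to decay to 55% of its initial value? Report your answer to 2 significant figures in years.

For a linear reservoir the anomaly decays as exp(−t/τ) with τ = M/F = 698.4/89.67 = 7.789 yr.
exp(−t/τ) = 0.55 ⇒ t = −τ ln(0.55) = 7.789 × 0.5978 = 4.656 yr.

4.7 yr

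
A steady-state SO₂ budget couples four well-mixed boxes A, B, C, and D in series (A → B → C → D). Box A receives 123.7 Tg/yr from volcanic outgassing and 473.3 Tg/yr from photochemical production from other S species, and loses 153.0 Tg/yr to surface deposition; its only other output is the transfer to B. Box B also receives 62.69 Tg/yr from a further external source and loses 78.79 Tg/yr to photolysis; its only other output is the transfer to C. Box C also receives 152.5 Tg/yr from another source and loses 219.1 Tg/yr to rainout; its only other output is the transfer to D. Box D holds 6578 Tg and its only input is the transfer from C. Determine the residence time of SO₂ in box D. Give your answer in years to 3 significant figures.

Box A: F(A→B) = (123.7 + 473.3) − 153.0 = 444.00 Tg/yr.
Box B: F(B→C) = (444.00 + 62.69) − 78.79 = 427.90 Tg/yr.
Box C: F(C→D) = (427.90 + 152.5) − 219.1 = 361.30 Tg/yr.
Box D throughput = its input = 361.30 Tg/yr; τ = 6578 / 361.30 = 18.21 yr.

18.2 yr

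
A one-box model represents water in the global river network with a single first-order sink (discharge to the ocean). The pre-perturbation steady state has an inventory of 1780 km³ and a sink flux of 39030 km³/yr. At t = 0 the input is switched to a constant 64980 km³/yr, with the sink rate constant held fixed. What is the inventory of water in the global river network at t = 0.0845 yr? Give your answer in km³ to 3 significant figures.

The sink rate constant is k = F₀/M₀ = 39030/1780 = 21.93 yr⁻¹.
Solving dM/dt = F₁ − kM with M(0) = M₀ gives M(t) = F₁/k + (M₀ − F₁/k)·e^(−kt).
F₁/k = 64980/21.93 = 2963.5 km³; kt = 21.93 × 0.0845 = 1.853, e^(−kt) = 0.1568.
M(0.0845) = 2963.5 + (1780 − 2963.5) × 0.1568 = 2963.5 − 185.6 = 2777.9 km³.

2780 km³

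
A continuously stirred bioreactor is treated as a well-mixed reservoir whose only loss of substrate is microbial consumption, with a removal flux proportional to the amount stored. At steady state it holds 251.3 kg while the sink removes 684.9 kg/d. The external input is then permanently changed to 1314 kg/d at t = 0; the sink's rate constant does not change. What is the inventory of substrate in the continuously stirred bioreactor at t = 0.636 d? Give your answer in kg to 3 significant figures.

441 kg

Residence time τ = M₀/F₀ = 0.3669 d. The eventual steady state is M_∞ = M₀·(F₁/F₀) = 251.3 × 1314/684.9 = 482.13 kg.
The anomaly ΔM(t) = M(t) − M_∞ decays as ΔM₀·e^(−t/τ) with ΔM₀ = 251.3 − 482.13 = −230.8 kg.
At t = 0.636 d, e^(−t/τ) = e^(−1.733) = 0.1767, so ΔM = −40.78 kg and M = 482.13 − 40.78 = 441.34 kg.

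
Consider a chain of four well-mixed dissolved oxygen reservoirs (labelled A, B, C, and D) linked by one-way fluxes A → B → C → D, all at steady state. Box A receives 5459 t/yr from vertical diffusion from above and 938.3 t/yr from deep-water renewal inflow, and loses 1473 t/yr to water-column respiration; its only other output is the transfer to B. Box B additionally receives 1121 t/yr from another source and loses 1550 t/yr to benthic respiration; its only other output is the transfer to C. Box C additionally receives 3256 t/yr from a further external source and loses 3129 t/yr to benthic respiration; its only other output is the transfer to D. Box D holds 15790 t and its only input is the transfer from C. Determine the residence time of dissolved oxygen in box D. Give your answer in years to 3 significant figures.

3.42 yr

Box A: F(A→B) = (5459 + 938.3) − 1473 = 4924.3 t/yr.
Box B: F(B→C) = (4924.3 + 1121) − 1550 = 4495.3 t/yr.
Box C: F(C→D) = (4495.3 + 3256) − 3129 = 4622.3 t/yr.
Box D throughput = its input = 4622.3 t/yr; τ = 15790 / 4622.3 = 3.416 yr.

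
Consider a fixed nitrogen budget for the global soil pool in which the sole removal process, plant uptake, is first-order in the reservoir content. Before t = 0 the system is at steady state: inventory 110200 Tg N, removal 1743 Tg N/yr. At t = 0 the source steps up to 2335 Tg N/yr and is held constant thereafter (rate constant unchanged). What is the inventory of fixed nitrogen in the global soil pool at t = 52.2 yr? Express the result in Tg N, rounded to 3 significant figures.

Residence time τ = M₀/F₀ = 63.22 yr. The eventual steady state is M_∞ = M₀·(F₁/F₀) = 110200 × 2335/1743 = 147630 Tg N.
The anomaly ΔM(t) = M(t) − M_∞ decays as ΔM₀·e^(−t/τ) with ΔM₀ = 110200 − 147630 = −37430 Tg N.
At t = 52.2 yr, e^(−t/τ) = e^(−0.8256) = 0.4380, so ΔM = −16390 Tg N and M = 147630 − 16390 = 131240 Tg N.

131000 Tg N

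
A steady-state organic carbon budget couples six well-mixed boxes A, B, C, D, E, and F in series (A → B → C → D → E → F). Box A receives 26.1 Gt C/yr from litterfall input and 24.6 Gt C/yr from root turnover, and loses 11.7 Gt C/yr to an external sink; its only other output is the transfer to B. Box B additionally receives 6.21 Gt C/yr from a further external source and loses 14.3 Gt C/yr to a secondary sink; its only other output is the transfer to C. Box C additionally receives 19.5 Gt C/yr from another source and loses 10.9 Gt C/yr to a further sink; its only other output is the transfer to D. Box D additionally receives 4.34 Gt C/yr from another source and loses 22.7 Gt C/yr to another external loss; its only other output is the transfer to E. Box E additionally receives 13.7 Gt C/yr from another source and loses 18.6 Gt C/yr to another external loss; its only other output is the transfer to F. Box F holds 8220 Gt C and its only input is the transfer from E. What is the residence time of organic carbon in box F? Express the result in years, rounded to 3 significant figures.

Box A: F(A→B) = (26.1 + 24.6) − 11.7 = 39.000 Gt C/yr.
Box B: F(B→C) = (39.000 + 6.21) − 14.3 = 30.910 Gt C/yr.
Box C: F(C→D) = (30.910 + 19.5) − 10.9 = 39.510 Gt C/yr.
Box D: F(D→E) = (39.510 + 4.34) − 22.7 = 21.150 Gt C/yr.
Box E: F(E→F) = (21.150 + 13.7) − 18.6 = 16.250 Gt C/yr.
Box F throughput = its input = 16.250 Gt C/yr; τ = 8220 / 16.250 = 505.8 yr.

506 yr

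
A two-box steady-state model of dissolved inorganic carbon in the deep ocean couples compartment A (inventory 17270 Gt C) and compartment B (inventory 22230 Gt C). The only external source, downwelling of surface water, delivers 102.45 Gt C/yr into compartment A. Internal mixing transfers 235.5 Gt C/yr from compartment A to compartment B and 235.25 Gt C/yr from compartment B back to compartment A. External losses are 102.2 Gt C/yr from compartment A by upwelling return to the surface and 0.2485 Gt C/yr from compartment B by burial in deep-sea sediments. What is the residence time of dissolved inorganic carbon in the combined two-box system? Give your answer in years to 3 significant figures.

For the system as a whole, the A↔B exchange is internal and contributes nothing to the throughput; only the external sinks remove mass.
M_total = 17270 + 22230 = 39500 Gt C.
ΣF_external_out = 102.2 + 0.2485 = 102.45 Gt C/yr.
τ = M_total / ΣF_ext = 39500 / 102.45 = 385.6 yr.

386 yr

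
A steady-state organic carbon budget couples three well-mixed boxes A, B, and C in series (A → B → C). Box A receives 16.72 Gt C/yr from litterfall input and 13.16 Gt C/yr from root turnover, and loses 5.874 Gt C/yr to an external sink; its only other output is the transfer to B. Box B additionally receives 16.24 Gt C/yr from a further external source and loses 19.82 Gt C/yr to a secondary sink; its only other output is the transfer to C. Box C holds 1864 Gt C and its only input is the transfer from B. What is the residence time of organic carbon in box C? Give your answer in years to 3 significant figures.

Box A: F(A→B) = (16.72 + 13.16) − 5.874 = 24.006 Gt C/yr.
Box B: F(B→C) = (24.006 + 16.24) − 19.82 = 20.426 Gt C/yr.
Box C throughput = its input = 20.426 Gt C/yr; τ = 1864 / 20.426 = 91.26 yr.

91.3 yr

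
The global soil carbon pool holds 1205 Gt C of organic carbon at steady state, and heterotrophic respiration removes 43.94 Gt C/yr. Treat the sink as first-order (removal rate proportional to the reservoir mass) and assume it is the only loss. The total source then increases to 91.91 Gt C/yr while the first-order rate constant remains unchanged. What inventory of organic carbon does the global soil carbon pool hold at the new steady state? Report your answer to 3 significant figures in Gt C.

2520 Gt C

Rate constant k = F/M = 43.94 / 1205 = 0.03646 yr⁻¹.
At the new steady state, source = k·M_new ⇒ M_new = 91.91 / 0.03646 = 2521 Gt C.
(Equivalently M_new = M × F_new/F_old = 1205 × 91.91/43.94.)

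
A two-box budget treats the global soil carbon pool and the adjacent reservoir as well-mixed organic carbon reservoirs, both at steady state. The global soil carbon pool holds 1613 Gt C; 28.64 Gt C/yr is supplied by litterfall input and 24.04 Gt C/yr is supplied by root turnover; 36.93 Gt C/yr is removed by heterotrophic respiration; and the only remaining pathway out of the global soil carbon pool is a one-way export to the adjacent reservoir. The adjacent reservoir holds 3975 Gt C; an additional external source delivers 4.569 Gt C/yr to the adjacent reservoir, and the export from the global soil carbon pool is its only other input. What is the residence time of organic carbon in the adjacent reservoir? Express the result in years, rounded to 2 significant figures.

200 yr

Balance the global soil carbon pool: ΣF_in = 28.64 + 24.04 = 52.680 Gt C/yr.
Export to the adjacent reservoir = ΣF_in − (36.93) = 15.750 Gt C/yr.
Total input to the adjacent reservoir = 15.750 + 4.569 = 20.319 Gt C/yr; at steady state this equals its total output.
τ = M / F = 3975 / 20.319 = 195.6 yr.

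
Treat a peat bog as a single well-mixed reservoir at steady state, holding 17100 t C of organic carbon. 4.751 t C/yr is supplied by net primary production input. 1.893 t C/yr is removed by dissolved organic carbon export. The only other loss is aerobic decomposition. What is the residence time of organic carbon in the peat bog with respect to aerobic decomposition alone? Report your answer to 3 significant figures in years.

5980 yr

At steady state ΣF_in = ΣF_out.
ΣF_in = 4.7510 t C/yr.
Aerobic decomposition flux = ΣF_in − (1.893) = 4.7510 − 1.893 = 2.858 t C/yr.
τ = M / F = 17100 / 2.858 = 5983 yr.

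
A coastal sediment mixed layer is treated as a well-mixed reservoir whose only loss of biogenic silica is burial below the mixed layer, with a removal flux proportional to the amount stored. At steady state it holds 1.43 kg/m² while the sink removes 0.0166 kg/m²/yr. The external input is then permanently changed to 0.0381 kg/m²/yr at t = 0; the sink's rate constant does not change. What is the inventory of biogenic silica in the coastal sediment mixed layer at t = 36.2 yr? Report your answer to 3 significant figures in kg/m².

The sink rate constant is k = F₀/M₀ = 0.0166/1.43 = 0.01161 yr⁻¹.
Solving dM/dt = F₁ − kM with M(0) = M₀ gives M(t) = F₁/k + (M₀ − F₁/k)·e^(−kt).
F₁/k = 0.0381/0.01161 = 3.2821 kg/m²; kt = 0.01161 × 36.2 = 0.4202, e^(−kt) = 0.6569.
M(36.2) = 3.2821 + (1.43 − 3.2821) × 0.6569 = 3.2821 − 1.217 = 2.0655 kg/m².

2.07 kg/m²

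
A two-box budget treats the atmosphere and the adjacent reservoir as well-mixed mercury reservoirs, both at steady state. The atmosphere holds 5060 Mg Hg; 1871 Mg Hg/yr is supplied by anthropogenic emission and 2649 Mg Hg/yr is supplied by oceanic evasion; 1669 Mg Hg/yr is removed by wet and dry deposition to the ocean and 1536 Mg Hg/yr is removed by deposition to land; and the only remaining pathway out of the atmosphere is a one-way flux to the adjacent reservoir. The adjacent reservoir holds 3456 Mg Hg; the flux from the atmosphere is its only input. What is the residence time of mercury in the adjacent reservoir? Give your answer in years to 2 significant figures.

2.6 yr

Balance the atmosphere: ΣF_in = 1871 + 2649 = 4520.0 Mg Hg/yr.
Flux to the adjacent reservoir = ΣF_in − (1669 + 1536) = 1315.0 Mg Hg/yr.
At steady state the output of the adjacent reservoir equals its input, 1315.0 Mg Hg/yr.
τ = M / F = 3456 / 1315.0 = 2.628 yr.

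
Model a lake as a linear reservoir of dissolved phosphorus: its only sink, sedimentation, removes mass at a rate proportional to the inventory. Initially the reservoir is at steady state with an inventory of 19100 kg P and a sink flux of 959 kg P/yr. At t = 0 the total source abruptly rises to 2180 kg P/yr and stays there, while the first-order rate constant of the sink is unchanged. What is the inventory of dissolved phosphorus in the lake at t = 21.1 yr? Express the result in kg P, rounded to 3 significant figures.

Residence time τ = M₀/F₀ = 19.92 yr. The eventual steady state is M_∞ = M₀·(F₁/F₀) = 19100 × 2180/959 = 43418 kg P.
The anomaly ΔM(t) = M(t) − M_∞ decays as ΔM₀·e^(−t/τ) with ΔM₀ = 19100 − 43418 = −24320 kg P.
At t = 21.1 yr, e^(−t/τ) = e^(−1.059) = 0.3467, so ΔM = −8430 kg P and M = 43418 − 8430 = 34988 kg P.

35000 kg P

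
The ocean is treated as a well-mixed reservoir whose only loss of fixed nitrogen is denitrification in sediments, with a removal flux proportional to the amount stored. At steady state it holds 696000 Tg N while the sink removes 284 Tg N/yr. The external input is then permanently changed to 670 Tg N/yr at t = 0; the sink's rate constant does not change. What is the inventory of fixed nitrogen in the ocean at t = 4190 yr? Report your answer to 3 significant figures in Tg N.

1.47×10^6 Tg N

The sink rate constant is k = F₀/M₀ = 284/696000 = 0.0004080 yr⁻¹.
Solving dM/dt = F₁ − kM with M(0) = M₀ gives M(t) = F₁/k + (M₀ − F₁/k)·e^(−kt).
F₁/k = 670/0.0004080 = 1.6420×10^6 Tg N; kt = 0.0004080 × 4190 = 1.710, e^(−kt) = 0.1809.
M(4190) = 1.6420×10^6 + (696000 − 1.6420×10^6) × 0.1809 = 1.6420×10^6 − 171100 = 1.4708×10^6 Tg N.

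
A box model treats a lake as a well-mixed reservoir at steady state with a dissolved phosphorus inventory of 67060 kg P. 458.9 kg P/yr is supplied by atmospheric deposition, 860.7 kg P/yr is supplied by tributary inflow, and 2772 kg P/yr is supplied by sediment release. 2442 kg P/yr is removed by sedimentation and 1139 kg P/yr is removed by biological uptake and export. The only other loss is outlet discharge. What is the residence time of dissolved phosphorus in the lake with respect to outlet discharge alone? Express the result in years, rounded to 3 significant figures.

131 yr

At steady state ΣF_in = ΣF_out.
ΣF_in = 458.9 + 860.7 + 2772 = 4091.6 kg P/yr.
Outlet discharge flux = ΣF_in − (2442 + 1139) = 4091.6 − 3581 = 510.6 kg P/yr.
τ = M / F = 67060 / 510.6 = 131.3 yr.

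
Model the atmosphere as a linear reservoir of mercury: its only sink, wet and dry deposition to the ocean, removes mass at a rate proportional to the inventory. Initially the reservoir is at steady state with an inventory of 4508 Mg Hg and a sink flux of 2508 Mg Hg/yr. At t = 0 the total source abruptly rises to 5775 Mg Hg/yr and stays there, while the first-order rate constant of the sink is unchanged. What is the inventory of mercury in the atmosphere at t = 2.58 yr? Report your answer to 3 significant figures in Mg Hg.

8980 Mg Hg

τ = M₀/F₀ = 4508/2508 = 1.797 yr; rate constant k = 1/τ.
New steady state M_∞ = F₁/k = F₁·τ = 5775 × 1.797 = 10380 Mg Hg.
M(t) = M_∞ + (M₀ − M_∞)·e^(−t/τ); t/τ = 2.58/1.797 = 1.435, so e^(−t/τ) = 0.2380.
M(t) = 10380 − 5872 × 0.2380 = 8982.5 Mg Hg.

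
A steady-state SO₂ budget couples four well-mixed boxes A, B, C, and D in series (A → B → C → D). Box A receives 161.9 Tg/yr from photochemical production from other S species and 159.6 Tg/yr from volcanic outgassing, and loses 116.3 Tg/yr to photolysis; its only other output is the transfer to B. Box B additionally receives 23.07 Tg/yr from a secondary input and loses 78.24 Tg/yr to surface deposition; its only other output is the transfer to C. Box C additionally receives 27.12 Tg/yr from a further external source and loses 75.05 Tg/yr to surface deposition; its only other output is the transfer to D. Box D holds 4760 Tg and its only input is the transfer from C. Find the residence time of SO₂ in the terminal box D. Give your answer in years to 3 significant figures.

Box A: F(A→B) = (161.9 + 159.6) − 116.3 = 205.20 Tg/yr.
Box B: F(B→C) = (205.20 + 23.07) − 78.24 = 150.03 Tg/yr.
Box C: F(C→D) = (150.03 + 27.12) − 75.05 = 102.10 Tg/yr.
Box D throughput = its input = 102.10 Tg/yr; τ = 4760 / 102.10 = 46.62 yr.

46.6 yr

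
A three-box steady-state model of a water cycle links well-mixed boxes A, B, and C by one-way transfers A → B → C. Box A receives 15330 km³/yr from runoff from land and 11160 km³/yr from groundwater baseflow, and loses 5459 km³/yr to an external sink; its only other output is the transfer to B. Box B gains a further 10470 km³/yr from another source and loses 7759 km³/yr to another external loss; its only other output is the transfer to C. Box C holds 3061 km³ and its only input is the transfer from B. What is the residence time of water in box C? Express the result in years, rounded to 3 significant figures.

0.129 yr

Box A: F(A→B) = (15330 + 11160) − 5459 = 21031 km³/yr.
Box B: F(B→C) = (21031 + 10470) − 7759 = 23742 km³/yr.
Box C throughput = its input = 23742 km³/yr; τ = 3061 / 23742 = 0.1289 yr.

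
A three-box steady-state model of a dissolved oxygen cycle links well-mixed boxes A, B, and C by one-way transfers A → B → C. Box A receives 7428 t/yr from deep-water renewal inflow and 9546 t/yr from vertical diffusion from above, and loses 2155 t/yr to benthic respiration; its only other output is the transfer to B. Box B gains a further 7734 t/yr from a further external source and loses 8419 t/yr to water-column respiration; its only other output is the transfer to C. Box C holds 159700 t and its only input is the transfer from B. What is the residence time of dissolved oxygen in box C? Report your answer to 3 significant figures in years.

11.3 yr

Box A: F(A→B) = (7428 + 9546) − 2155 = 14819 t/yr.
Box B: F(B→C) = (14819 + 7734) − 8419 = 14134 t/yr.
Box C throughput = its input = 14134 t/yr; τ = 159700 / 14134 = 11.30 yr.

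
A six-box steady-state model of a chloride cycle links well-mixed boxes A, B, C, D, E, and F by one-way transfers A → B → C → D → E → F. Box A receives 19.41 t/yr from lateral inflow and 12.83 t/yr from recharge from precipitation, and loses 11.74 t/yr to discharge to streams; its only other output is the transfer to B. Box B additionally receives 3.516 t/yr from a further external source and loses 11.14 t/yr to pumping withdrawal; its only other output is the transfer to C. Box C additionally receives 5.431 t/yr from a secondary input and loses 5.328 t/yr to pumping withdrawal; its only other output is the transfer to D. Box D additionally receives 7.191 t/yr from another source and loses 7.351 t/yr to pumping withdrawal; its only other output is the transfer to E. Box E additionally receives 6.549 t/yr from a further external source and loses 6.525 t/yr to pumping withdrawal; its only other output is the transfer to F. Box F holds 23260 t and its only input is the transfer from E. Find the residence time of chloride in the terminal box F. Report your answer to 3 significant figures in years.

Box A: F(A→B) = (19.41 + 12.83) − 11.74 = 20.500 t/yr.
Box B: F(B→C) = (20.500 + 3.516) − 11.14 = 12.876 t/yr.
Box C: F(C→D) = (12.876 + 5.431) − 5.328 = 12.979 t/yr.
Box D: F(D→E) = (12.979 + 7.191) − 7.351 = 12.819 t/yr.
Box E: F(E→F) = (12.819 + 6.549) − 6.525 = 12.843 t/yr.
Box F throughput = its input = 12.843 t/yr; τ = 23260 / 12.843 = 1811 yr.

1810 yr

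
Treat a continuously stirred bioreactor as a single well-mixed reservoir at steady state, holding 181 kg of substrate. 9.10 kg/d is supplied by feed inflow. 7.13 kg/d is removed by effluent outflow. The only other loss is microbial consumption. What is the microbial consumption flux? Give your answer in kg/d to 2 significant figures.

2.0 kg/d

At steady state ΣF_in = ΣF_out.
ΣF_in = 9.1000 kg/d.
Microbial consumption flux = ΣF_in − (7.13) = 9.1000 − 7.130 = 1.970 kg/d.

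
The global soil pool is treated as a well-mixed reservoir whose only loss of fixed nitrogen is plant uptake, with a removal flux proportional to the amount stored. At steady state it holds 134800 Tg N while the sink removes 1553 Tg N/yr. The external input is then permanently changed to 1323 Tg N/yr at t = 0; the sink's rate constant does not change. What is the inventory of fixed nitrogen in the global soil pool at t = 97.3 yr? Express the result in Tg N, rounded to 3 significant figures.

121000 Tg N

The sink rate constant is k = F₀/M₀ = 1553/134800 = 0.01152 yr⁻¹.
Solving dM/dt = F₁ − kM with M(0) = M₀ gives M(t) = F₁/k + (M₀ − F₁/k)·e^(−kt).
F₁/k = 1323/0.01152 = 114840 Tg N; kt = 0.01152 × 97.3 = 1.121, e^(−kt) = 0.3260.
M(97.3) = 114840 + (134800 − 114840) × 0.3260 = 114840 + 6508 = 121340 Tg N.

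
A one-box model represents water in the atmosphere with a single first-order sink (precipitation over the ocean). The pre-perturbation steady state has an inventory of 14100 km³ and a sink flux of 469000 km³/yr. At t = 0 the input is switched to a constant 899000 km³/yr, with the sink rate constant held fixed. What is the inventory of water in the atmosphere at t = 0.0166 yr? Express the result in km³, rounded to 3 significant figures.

τ = M₀/F₀ = 14100/469000 = 0.03006 yr; rate constant k = 1/τ.
New steady state M_∞ = F₁/k = F₁·τ = 899000 × 0.03006 = 27028 km³.
M(t) = M_∞ + (M₀ − M_∞)·e^(−t/τ); t/τ = 0.0166/0.03006 = 0.5522, so e^(−t/τ) = 0.5757.
M(t) = 27028 − 12930 × 0.5757 = 19585 km³.

19600 km³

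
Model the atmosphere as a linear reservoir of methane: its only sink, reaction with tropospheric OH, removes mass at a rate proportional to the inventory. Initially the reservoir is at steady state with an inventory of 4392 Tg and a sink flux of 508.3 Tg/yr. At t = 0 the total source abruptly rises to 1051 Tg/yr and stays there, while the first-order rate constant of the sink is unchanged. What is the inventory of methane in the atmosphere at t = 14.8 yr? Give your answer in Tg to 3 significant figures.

8240 Tg

Residence time τ = M₀/F₀ = 8.641 yr. The eventual steady state is M_∞ = M₀·(F₁/F₀) = 4392 × 1051/508.3 = 9081.2 Tg.
The anomaly ΔM(t) = M(t) − M_∞ decays as ΔM₀·e^(−t/τ) with ΔM₀ = 4392 − 9081.2 = −4689 Tg.
At t = 14.8 yr, e^(−t/τ) = e^(−1.713) = 0.1804, so ΔM = −845.7 Tg and M = 9081.2 − 845.7 = 8235.5 Tg.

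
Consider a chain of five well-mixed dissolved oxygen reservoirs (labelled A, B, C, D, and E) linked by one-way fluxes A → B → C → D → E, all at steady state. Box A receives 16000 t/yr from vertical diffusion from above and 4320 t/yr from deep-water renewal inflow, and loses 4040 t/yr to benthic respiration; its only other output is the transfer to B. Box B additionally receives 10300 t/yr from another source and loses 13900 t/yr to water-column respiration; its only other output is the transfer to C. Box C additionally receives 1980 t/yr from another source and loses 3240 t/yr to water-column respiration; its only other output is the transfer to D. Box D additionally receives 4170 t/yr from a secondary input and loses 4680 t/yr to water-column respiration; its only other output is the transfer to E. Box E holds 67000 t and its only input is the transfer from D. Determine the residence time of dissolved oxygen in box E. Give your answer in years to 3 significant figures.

Box A: F(A→B) = (16000 + 4320) − 4040 = 16280 t/yr.
Box B: F(B→C) = (16280 + 10300) − 13900 = 12680 t/yr.
Box C: F(C→D) = (12680 + 1980) − 3240 = 11420 t/yr.
Box D: F(D→E) = (11420 + 4170) − 4680 = 10910 t/yr.
Box E throughput = its input = 10910 t/yr; τ = 67000 / 10910 = 6.141 yr.

6.14 yr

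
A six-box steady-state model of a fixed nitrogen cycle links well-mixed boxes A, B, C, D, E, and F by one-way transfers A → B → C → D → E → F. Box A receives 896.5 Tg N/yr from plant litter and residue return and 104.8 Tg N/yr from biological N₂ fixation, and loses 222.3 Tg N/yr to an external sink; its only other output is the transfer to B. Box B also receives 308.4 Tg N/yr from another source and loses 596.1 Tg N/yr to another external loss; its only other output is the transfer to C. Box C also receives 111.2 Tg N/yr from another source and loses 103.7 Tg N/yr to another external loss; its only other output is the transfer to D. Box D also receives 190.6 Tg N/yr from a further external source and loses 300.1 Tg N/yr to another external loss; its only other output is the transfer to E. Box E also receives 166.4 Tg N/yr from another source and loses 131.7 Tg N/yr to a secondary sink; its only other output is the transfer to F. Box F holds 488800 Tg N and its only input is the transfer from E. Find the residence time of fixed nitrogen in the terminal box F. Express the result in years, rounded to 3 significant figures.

Box A: F(A→B) = (896.5 + 104.8) − 222.3 = 779.00 Tg N/yr.
Box B: F(B→C) = (779.00 + 308.4) − 596.1 = 491.30 Tg N/yr.
Box C: F(C→D) = (491.30 + 111.2) − 103.7 = 498.80 Tg N/yr.
Box D: F(D→E) = (498.80 + 190.6) − 300.1 = 389.30 Tg N/yr.
Box E: F(E→F) = (389.30 + 166.4) − 131.7 = 424.00 Tg N/yr.
Box F throughput = its input = 424.00 Tg N/yr; τ = 488800 / 424.00 = 1153 yr.

1150 yr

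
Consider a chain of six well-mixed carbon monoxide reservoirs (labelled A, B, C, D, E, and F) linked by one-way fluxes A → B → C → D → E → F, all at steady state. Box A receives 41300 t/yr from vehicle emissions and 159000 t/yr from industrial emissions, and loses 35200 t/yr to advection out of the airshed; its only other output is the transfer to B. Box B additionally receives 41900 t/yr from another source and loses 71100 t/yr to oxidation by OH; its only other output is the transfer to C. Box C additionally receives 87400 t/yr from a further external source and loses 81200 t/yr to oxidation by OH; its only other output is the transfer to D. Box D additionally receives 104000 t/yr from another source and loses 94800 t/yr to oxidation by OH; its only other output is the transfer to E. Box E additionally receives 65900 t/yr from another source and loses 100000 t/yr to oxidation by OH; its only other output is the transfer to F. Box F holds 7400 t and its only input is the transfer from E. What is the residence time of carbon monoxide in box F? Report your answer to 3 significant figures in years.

0.0631 yr

Box A: F(A→B) = (41300 + 159000) − 35200 = 165100 t/yr.
Box B: F(B→C) = (165100 + 41900) − 71100 = 135900 t/yr.
Box C: F(C→D) = (135900 + 87400) − 81200 = 142100 t/yr.
Box D: F(D→E) = (142100 + 104000) − 94800 = 151300 t/yr.
Box E: F(E→F) = (151300 + 65900) − 100000 = 117200 t/yr.
Box F throughput = its input = 117200 t/yr; τ = 7400 / 117200 = 0.06314 yr.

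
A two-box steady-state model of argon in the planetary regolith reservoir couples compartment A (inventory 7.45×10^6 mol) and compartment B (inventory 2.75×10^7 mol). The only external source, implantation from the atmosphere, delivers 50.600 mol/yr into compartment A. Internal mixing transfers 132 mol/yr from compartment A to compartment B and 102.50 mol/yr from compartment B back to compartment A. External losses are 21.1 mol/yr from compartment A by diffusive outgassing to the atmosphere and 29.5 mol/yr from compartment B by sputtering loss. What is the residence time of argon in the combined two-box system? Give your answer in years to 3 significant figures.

Residence time in the combined system uses the total inventory and the total *external* removal — internal exchanges between the two boxes cancel.
M_total = 7.45×10^6 + 2.75×10^7 = 3.4950×10^7 mol.
ΣF_external_out = 21.1 + 29.5 = 50.600 mol/yr.
τ = M_total / ΣF_ext = 3.4950×10^7 / 50.600 = 690700 yr.

691000 yr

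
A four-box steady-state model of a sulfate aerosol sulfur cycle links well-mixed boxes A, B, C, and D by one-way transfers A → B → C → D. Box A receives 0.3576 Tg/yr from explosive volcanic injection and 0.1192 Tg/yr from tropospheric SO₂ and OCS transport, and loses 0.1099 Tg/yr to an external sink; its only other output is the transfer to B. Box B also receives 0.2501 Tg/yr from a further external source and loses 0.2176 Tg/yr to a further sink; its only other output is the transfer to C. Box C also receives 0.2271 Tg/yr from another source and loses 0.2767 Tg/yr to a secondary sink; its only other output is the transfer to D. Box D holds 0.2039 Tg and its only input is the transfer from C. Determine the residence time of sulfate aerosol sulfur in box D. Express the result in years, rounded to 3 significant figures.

0.583 yr

Box A: F(A→B) = (0.3576 + 0.1192) − 0.1099 = 0.36690 Tg/yr.
Box B: F(B→C) = (0.36690 + 0.2501) − 0.2176 = 0.39940 Tg/yr.
Box C: F(C→D) = (0.39940 + 0.2271) − 0.2767 = 0.34980 Tg/yr.
Box D throughput = its input = 0.34980 Tg/yr; τ = 0.2039 / 0.34980 = 0.5829 yr.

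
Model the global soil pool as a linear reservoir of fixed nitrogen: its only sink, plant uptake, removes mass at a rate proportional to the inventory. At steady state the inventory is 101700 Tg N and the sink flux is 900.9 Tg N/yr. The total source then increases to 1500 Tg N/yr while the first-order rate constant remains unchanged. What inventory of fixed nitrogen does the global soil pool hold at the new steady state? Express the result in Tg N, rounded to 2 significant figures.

170000 Tg N

Rate constant k = F/M = 900.9 / 101700 = 0.008858 yr⁻¹.
At the new steady state, source = k·M_new ⇒ M_new = 1500 / 0.008858 = 169300 Tg N.
(Equivalently M_new = M × F_new/F_old = 101700 × 1500/900.9.)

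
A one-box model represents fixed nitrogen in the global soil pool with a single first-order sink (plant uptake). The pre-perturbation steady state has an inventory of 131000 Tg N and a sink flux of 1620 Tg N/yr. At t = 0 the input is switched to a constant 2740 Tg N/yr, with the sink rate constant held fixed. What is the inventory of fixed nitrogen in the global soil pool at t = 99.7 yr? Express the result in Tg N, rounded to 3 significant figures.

Residence time τ = M₀/F₀ = 80.86 yr. The eventual steady state is M_∞ = M₀·(F₁/F₀) = 131000 × 2740/1620 = 221570 Tg N.
The anomaly ΔM(t) = M(t) − M_∞ decays as ΔM₀·e^(−t/τ) with ΔM₀ = 131000 − 221570 = −90570 Tg N.
At t = 99.7 yr, e^(−t/τ) = e^(−1.233) = 0.2914, so ΔM = −26390 Tg N and M = 221570 − 26390 = 195170 Tg N.

195000 Tg N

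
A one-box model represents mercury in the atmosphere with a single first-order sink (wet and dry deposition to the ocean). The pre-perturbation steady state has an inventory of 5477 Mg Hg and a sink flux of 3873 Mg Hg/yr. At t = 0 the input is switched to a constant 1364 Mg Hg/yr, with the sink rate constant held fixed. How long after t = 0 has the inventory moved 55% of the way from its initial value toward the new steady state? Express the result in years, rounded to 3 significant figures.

τ = M₀/F₀ = 5477/3873 = 1.414 yr.
The remaining gap fraction is e^(−t/τ); 55% covered ⇒ e^(−t/τ) = 0.450.
t = −τ ln(0.450) = 1.414 × 0.7985 = 1.129 yr.

1.13 yr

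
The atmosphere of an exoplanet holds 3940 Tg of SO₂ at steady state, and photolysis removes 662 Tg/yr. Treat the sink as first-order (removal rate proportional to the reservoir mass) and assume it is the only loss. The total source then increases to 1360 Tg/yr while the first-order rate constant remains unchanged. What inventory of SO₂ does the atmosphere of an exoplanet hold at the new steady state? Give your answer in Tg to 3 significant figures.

Rate constant k = F/M = 662 / 3940 = 0.1680 yr⁻¹.
At the new steady state, source = k·M_new ⇒ M_new = 1360 / 0.1680 = 8094 Tg.
(Equivalently M_new = M × F_new/F_old = 3940 × 1360/662.)

8090 Tg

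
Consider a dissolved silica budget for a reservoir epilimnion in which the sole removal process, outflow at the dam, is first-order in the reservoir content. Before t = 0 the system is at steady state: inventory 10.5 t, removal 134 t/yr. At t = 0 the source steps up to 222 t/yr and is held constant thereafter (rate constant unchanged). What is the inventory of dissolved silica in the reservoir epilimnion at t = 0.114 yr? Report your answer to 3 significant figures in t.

Residence time τ = M₀/F₀ = 0.07836 yr. The eventual steady state is M_∞ = M₀·(F₁/F₀) = 10.5 × 222/134 = 17.396 t.
The anomaly ΔM(t) = M(t) − M_∞ decays as ΔM₀·e^(−t/τ) with ΔM₀ = 10.5 − 17.396 = −6.896 t.
At t = 0.114 yr, e^(−t/τ) = e^(−1.455) = 0.2334, so ΔM = −1.610 t and M = 17.396 − 1.610 = 15.786 t.

15.8 t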